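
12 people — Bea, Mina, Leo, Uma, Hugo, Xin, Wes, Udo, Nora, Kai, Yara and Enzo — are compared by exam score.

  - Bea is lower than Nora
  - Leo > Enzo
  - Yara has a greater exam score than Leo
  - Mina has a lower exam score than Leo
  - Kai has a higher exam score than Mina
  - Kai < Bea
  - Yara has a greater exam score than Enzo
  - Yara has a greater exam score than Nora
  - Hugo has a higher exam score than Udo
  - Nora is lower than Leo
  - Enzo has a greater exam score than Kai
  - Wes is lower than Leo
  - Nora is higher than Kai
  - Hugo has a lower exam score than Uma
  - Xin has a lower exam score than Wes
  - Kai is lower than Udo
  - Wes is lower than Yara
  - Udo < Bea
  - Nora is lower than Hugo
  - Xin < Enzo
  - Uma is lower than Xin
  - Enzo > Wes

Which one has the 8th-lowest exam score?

Chaining the given pairs: Mina < Kai < Udo < Bea < Nora < Hugo < Uma < Xin < Wes < Enzo < Leo < Yara.
The 8th smallest is Xin.

Xin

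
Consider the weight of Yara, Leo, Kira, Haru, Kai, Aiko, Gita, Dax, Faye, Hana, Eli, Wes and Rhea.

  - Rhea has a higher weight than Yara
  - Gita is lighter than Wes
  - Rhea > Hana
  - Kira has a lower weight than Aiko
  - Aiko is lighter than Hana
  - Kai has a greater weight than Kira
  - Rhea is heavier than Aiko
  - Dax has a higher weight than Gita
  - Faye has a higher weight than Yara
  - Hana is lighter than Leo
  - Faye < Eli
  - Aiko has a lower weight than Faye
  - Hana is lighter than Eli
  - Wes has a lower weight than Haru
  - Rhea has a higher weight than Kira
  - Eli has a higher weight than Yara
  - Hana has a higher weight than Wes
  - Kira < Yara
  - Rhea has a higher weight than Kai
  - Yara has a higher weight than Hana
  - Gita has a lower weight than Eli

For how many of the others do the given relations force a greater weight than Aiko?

6

Directly above Aiko: Hana, Faye, Rhea.
One step further: Yara, Leo, Eli (6 so far).
Nothing else is reachable above Aiko; 6 in all.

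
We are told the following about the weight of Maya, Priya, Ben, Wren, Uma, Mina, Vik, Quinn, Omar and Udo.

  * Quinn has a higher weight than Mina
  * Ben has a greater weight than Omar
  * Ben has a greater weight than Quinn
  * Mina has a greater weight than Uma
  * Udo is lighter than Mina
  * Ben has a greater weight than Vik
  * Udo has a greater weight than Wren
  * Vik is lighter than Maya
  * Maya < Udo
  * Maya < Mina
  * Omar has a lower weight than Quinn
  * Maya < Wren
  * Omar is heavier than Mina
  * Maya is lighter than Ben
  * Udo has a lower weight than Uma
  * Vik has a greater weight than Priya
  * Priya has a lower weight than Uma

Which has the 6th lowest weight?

Uma

The consecutive relations fix a unique order: Priya < Vik < Maya < Wren < Udo < Uma < Mina < Omar < Quinn < Ben.
Counting 6 from the smallest end gives Uma.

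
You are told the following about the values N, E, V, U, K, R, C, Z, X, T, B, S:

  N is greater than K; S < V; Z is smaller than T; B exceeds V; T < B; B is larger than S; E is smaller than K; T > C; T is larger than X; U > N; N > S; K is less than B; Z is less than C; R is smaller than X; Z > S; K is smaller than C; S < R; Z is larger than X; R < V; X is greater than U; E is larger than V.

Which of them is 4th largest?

Piecing the relations together gives one ordering: S < R < V < E < K < N < U < X < Z < C < T < B.
Counting 4 from the largest end gives Z.

Z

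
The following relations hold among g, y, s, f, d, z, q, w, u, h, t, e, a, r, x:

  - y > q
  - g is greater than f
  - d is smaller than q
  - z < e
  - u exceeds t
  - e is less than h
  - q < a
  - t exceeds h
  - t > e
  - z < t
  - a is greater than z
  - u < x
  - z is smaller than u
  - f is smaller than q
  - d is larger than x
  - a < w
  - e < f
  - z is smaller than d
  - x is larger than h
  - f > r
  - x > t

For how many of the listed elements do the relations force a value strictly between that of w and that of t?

5

The relations place t below w. An element lies strictly between them when it is forced above t and also forced below w.
Above t: {u, x, d, q, y, a}. Below w: {r, z, e, h, u, x, f, d, q, a}.
Intersection: {u, x, d, q, a} — 5.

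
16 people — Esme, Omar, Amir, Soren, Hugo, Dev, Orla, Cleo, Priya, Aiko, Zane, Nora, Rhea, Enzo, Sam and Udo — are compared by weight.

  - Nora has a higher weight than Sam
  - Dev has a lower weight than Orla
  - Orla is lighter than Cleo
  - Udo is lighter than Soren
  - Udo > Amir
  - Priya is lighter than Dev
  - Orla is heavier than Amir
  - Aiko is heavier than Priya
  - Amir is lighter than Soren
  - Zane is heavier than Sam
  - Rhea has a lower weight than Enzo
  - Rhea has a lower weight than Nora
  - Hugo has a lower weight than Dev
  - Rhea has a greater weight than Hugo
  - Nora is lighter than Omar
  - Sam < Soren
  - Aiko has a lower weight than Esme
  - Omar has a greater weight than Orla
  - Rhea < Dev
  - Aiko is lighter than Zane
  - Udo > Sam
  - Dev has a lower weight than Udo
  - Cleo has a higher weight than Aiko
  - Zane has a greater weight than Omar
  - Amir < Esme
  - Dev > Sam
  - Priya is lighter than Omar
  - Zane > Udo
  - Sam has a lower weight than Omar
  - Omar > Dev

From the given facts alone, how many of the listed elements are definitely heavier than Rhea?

The elements the relations force above Rhea are Dev, Orla, Nora, Udo, Omar, Soren, Cleo, Zane, Enzo — no chain reaches any other.
That is 9.

9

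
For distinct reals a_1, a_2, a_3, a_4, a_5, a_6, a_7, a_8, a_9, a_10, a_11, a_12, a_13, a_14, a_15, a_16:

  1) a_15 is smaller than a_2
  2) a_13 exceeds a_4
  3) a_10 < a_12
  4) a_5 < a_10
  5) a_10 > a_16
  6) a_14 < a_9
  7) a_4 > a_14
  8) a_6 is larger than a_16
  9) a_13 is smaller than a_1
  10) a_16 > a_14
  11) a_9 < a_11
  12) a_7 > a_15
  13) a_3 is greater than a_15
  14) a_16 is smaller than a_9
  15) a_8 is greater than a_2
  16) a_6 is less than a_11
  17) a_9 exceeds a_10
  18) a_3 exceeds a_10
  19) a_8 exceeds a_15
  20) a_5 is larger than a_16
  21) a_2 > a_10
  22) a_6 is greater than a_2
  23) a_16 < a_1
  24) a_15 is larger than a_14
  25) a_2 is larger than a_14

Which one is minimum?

a_14

a_16 is not least since a_14 < a_16; a_15 is not least since a_14 < a_15; a_5 is not least since a_16 < a_5; a_10 is not least since a_5 < a_10; a_2 is not least since a_14 < a_2; a_3 is not least since a_10 < a_3; a_8 is not least since a_2 < a_8; a_4 is not least since a_14 < a_4; a_13 is not least since a_4 < a_13; a_9 is not least since a_14 < a_9; a_12 is not least since a_10 < a_12; a_6 is not least since a_16 < a_6; a_11 is not least since a_6 < a_11; a_1 is not least since a_13 < a_1; a_7 is not least since a_15 < a_7.
Only a_14 has nothing below it, so a_14 is the minimum.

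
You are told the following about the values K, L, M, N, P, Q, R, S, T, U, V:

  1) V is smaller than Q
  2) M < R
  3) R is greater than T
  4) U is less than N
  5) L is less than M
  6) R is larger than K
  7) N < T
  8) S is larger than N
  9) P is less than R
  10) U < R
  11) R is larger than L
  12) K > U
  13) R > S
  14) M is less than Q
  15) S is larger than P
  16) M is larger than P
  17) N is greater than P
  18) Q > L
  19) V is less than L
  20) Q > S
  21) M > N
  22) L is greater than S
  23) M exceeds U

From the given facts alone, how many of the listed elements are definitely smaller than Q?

7

The elements the relations force below Q are U, P, V, N, S, L, M — no chain reaches any other.
That is 7.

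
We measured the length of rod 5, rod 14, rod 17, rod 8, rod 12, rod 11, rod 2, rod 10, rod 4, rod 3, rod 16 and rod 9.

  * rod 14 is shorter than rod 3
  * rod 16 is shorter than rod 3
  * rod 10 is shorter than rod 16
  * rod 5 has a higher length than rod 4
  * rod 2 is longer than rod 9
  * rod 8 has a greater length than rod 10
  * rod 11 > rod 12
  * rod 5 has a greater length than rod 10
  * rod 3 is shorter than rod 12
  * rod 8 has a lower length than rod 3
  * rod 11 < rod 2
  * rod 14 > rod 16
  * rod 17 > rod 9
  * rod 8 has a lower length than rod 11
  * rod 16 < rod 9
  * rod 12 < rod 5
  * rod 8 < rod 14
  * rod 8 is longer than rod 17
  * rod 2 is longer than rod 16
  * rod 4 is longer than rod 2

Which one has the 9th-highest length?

The consecutive relations fix a unique order: rod 10 < rod 16 < rod 9 < rod 17 < rod 8 < rod 14 < rod 3 < rod 12 < rod 11 < rod 2 < rod 4 < rod 5.
The 9th largest is rod 17.

rod 17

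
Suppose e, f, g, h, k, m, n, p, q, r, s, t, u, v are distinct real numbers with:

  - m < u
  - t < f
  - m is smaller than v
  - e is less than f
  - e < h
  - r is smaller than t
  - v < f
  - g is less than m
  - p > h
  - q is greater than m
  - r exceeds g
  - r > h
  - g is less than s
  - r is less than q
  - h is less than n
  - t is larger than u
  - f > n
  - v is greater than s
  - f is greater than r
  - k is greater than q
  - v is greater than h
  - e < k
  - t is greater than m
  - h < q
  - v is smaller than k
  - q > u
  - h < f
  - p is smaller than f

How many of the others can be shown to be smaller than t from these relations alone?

6

From t the given relations immediately reach m, u, r.
From those, g, h — 5 in total.
From those, e — 6 in total.
Nothing else is reachable below t; 6 in all.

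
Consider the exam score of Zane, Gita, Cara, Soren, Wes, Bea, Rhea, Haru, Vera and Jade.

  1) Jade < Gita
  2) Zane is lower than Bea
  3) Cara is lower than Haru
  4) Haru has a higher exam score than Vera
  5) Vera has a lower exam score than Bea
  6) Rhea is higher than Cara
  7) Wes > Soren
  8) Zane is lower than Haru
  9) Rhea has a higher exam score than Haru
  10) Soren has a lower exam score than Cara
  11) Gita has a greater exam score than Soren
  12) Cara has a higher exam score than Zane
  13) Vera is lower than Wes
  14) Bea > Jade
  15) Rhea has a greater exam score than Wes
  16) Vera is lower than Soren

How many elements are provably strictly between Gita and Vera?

1

The relations place Vera below Gita. An element lies strictly between them when it is forced above Vera and also forced below Gita.
Above Vera: {Soren, Wes, Cara, Bea, Haru, Rhea}. Below Gita: {Jade, Soren}.
Intersection: {Soren} — 1.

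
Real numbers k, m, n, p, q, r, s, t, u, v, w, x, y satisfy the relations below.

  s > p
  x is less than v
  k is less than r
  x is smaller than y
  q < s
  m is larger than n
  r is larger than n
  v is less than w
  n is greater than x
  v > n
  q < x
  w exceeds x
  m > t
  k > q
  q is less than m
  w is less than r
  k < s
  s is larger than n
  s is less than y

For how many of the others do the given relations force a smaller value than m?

From m the given relations immediately reach q, n, t.
From those, x — 4 in total.
No other element is forced below m by the given relations, so the count is 4.

4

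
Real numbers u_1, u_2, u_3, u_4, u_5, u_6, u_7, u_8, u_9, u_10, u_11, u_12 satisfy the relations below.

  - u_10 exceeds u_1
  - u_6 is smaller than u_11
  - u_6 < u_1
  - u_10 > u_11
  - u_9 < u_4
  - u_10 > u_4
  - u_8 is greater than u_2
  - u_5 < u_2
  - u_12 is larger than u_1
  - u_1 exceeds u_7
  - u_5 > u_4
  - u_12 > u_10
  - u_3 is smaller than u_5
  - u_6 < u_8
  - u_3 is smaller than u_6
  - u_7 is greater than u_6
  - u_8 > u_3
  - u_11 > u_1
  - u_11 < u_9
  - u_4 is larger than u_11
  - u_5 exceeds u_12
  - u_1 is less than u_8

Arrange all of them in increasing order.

u_3 < u_6 < u_7 < u_1 < u_11 < u_9 < u_4 < u_10 < u_12 < u_5 < u_2 < u_8

The consecutive links are each given: u_3 < u_6; u_6 < u_7; u_7 < u_1; u_1 < u_11; u_11 < u_9; u_9 < u_4; u_4 < u_10; u_10 < u_12; u_12 < u_5; u_5 < u_2; u_2 < u_8.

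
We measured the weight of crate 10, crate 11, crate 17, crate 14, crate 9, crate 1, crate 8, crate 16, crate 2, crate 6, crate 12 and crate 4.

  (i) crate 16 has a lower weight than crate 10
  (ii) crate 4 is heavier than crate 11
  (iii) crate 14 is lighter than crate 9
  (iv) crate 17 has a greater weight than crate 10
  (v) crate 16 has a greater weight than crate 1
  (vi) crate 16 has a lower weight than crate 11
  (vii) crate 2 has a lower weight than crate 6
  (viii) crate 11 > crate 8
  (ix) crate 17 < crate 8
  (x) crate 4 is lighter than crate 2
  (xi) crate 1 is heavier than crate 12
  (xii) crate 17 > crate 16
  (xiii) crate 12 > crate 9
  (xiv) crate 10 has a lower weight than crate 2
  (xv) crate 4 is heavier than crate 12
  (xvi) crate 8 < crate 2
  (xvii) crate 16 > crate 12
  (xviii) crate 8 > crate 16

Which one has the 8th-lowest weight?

Chaining the given pairs: crate 14 < crate 9 < crate 12 < crate 1 < crate 16 < crate 10 < crate 17 < crate 8 < crate 11 < crate 4 < crate 2 < crate 6.
Counting 8 from the smallest end gives crate 8.

crate 8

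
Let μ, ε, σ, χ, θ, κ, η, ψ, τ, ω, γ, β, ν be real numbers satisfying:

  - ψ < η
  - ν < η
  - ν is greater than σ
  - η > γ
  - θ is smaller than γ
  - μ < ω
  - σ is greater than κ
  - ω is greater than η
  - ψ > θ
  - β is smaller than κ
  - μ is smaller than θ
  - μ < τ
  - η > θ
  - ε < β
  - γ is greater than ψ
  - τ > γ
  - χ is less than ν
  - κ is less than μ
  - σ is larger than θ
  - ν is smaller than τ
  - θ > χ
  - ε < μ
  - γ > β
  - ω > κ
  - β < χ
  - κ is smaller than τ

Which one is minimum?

β is not least since ε < β; χ is not least since β < χ; κ is not least since β < κ; μ is not least since κ < μ; θ is not least since χ < θ; σ is not least since θ < σ; ψ is not least since θ < ψ; ν is not least since χ < ν; γ is not least since β < γ; η is not least since θ < η; ω is not least since μ < ω; τ is not least since μ < τ.
Only ε has nothing below it, so ε is the minimum.

ε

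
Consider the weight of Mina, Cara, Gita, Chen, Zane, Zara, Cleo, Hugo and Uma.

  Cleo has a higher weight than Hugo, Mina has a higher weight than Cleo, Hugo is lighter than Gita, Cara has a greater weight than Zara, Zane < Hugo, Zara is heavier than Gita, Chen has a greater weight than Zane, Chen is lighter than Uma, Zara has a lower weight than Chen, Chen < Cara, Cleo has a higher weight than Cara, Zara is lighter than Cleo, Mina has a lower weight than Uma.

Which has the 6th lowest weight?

Cara

Piecing the relations together gives one ordering: Zane < Hugo < Gita < Zara < Chen < Cara < Cleo < Mina < Uma.
Counting 6 from the smallest end gives Cara.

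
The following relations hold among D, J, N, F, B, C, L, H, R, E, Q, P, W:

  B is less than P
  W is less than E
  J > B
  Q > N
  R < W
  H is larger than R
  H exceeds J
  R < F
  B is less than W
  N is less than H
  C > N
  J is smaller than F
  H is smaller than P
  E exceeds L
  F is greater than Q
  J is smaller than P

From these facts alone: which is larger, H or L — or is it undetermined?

undetermined

Following every chain through L: above L we get E.
H is not reached, and no chain runs the other way from H to L.
So the given relations leave the order of L and H undetermined.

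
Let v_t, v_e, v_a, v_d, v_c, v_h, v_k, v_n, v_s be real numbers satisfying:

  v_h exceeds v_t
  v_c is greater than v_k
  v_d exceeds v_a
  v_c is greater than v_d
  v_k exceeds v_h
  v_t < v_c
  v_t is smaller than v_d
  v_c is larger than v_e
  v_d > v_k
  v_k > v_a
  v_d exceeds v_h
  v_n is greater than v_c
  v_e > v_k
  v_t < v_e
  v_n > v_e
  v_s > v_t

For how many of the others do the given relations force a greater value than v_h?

5

From v_h the given relations immediately reach v_k, v_d.
From those, v_e, v_c — 4 in total.
From those, v_n — 5 in total.
No other element is forced above v_h by the given relations, so the count is 5.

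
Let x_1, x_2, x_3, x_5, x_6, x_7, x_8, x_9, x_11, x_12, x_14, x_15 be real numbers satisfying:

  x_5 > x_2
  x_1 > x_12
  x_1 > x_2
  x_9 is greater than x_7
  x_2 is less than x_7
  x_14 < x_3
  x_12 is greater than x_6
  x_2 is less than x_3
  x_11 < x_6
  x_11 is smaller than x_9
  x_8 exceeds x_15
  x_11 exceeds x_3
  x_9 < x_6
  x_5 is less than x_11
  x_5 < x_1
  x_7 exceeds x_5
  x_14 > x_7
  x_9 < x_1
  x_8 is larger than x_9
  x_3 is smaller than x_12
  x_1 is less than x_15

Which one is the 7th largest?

x_11

The consecutive relations fix a unique order: x_2 < x_5 < x_7 < x_14 < x_3 < x_11 < x_9 < x_6 < x_12 < x_1 < x_15 < x_8.
Counting 7 from the largest end gives x_11.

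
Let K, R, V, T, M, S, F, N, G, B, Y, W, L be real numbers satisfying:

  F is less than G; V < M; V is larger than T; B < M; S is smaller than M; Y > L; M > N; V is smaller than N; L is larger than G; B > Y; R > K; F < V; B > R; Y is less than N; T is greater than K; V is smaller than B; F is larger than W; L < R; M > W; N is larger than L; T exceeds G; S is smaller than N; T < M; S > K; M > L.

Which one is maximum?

M

K is not greatest since K < S; W is not greatest since W < M; F is not greatest since F < V; G is not greatest since G < T; T is not greatest since T < M; V is not greatest since V < N; L is not greatest since L < M; S is not greatest since S < N; Y is not greatest since Y < N; N is not greatest since N < M; R is not greatest since R < B; B is not greatest since B < M.
Only M has nothing above it, so M is the maximum.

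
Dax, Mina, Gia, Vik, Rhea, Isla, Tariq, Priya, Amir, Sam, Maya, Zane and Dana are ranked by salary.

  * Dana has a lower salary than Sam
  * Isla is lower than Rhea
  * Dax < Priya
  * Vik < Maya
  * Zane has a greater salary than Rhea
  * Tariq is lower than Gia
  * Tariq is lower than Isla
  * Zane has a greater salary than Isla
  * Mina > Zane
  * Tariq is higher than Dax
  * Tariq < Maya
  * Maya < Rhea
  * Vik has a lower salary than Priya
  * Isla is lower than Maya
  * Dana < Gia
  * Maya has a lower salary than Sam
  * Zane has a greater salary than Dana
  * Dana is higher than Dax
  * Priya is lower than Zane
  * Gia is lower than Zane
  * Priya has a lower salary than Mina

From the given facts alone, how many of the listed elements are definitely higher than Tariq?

From Tariq the given relations immediately reach Isla, Maya, Gia.
From those, Rhea, Zane, Sam — 6 in total.
From those, Mina — 7 in total.
No other element is forced above Tariq by the given relations, so the count is 7.

7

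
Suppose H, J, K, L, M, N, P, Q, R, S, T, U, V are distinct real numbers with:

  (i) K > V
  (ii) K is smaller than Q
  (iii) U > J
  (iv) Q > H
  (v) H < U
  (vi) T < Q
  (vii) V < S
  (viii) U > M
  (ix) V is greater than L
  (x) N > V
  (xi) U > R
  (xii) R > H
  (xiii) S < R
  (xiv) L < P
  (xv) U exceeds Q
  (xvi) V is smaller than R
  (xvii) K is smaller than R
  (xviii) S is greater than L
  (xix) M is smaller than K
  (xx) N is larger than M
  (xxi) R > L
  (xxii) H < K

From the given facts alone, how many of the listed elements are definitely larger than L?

8

Directly above L: V, S, R, P.
One step further: K, N, U (7 so far).
One step further: Q (8 so far).
Nothing else is reachable above L; 8 in all.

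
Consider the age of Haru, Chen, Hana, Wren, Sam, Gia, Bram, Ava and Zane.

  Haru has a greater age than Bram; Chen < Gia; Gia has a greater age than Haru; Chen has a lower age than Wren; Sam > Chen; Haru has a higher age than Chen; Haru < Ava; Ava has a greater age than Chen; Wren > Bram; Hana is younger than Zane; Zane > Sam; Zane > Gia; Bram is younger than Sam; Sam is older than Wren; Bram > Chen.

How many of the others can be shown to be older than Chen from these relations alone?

From Chen the given relations immediately reach Bram, Wren, Haru, Gia, Ava, Sam.
From those, Zane — 7 in total.
No other element is forced above Chen by the given relations, so the count is 7.

7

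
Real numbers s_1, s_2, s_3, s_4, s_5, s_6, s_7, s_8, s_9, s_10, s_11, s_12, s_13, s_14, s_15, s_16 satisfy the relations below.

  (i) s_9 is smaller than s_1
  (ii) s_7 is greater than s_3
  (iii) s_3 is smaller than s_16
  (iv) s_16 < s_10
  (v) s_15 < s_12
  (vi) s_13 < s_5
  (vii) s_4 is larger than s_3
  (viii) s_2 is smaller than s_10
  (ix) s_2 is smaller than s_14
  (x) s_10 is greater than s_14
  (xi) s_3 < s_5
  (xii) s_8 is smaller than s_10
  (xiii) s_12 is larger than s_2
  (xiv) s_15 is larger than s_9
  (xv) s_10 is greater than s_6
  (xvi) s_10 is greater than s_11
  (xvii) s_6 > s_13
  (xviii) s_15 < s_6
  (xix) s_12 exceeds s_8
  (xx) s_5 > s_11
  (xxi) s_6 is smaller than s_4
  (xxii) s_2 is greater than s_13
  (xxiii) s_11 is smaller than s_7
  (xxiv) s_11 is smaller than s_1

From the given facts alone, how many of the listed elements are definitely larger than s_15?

4

From s_15 the given relations immediately reach s_12, s_6.
From those, s_4, s_10 — 4 in total.
No other element is forced above s_15 by the given relations, so the count is 4.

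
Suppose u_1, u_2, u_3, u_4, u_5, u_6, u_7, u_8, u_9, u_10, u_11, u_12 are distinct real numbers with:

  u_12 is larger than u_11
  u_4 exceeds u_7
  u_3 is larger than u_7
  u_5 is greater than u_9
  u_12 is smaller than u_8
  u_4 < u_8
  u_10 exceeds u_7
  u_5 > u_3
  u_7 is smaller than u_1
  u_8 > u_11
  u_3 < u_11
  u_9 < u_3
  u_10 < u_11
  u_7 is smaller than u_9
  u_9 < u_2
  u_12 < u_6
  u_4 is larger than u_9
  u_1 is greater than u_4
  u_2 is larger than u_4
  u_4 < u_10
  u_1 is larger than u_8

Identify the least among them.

Chaining upward from u_7: directly above it, u_9, u_4, u_10, u_3, u_1; then u_11, u_5, u_2, u_8; then u_12; then u_6.
That covers every other element, and nothing is given below u_7, so u_7 is the least.

u_7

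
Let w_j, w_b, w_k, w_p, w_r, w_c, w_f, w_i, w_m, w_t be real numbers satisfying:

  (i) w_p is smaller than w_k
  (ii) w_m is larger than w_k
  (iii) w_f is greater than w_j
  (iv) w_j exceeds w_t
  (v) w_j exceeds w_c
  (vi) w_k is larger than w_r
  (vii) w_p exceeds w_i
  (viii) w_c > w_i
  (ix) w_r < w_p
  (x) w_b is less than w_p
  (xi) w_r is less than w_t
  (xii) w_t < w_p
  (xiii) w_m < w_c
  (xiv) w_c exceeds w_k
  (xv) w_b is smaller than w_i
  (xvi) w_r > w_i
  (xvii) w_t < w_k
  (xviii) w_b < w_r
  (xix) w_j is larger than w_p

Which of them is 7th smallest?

Chaining the given pairs: w_b < w_i < w_r < w_t < w_p < w_k < w_m < w_c < w_j < w_f.
The 7th smallest is w_m.

w_m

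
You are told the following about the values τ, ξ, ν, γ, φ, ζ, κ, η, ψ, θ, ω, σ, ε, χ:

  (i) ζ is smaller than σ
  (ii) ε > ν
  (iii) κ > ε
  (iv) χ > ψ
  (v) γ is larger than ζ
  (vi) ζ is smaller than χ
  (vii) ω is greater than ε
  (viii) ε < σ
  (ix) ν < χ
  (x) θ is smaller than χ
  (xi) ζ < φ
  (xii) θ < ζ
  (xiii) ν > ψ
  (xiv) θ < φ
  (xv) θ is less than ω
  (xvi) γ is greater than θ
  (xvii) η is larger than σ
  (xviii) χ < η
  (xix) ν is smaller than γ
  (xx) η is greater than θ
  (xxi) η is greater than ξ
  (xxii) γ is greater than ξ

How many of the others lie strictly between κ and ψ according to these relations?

The relations place ψ below κ. An element lies strictly between them when it is forced above ψ and also forced below κ.
Above ψ: {ν, ε, γ, σ, ω, χ, η}. Below κ: {ν, ε}.
Intersection: {ν, ε} — 2.

2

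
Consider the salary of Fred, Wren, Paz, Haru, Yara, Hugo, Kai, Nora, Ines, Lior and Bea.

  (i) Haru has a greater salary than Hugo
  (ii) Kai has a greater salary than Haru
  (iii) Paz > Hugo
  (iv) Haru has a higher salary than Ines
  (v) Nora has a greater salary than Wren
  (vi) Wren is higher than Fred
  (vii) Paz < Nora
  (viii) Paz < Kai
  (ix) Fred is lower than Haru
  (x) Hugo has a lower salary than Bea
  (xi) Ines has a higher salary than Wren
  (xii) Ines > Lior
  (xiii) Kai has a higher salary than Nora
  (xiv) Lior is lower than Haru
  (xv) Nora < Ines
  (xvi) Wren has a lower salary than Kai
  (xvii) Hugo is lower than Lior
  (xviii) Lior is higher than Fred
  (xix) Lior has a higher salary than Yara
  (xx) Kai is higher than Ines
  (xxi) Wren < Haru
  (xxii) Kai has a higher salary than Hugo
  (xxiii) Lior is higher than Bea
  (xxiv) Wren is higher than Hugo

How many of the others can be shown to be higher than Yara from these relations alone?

4

The elements the relations force above Yara are Lior, Ines, Haru, Kai — no chain reaches any other.
That is 4.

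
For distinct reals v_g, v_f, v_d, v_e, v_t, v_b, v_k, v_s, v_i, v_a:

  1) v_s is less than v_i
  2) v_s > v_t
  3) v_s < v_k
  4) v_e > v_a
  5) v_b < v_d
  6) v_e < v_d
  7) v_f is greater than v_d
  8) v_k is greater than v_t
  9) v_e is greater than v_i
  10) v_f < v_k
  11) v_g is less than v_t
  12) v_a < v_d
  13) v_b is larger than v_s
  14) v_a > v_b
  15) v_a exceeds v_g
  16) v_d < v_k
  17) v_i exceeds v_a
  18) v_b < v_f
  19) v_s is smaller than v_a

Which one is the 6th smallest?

v_i

Piecing the relations together gives one ordering: v_g < v_t < v_s < v_b < v_a < v_i < v_e < v_d < v_f < v_k.
The 6th smallest is v_i.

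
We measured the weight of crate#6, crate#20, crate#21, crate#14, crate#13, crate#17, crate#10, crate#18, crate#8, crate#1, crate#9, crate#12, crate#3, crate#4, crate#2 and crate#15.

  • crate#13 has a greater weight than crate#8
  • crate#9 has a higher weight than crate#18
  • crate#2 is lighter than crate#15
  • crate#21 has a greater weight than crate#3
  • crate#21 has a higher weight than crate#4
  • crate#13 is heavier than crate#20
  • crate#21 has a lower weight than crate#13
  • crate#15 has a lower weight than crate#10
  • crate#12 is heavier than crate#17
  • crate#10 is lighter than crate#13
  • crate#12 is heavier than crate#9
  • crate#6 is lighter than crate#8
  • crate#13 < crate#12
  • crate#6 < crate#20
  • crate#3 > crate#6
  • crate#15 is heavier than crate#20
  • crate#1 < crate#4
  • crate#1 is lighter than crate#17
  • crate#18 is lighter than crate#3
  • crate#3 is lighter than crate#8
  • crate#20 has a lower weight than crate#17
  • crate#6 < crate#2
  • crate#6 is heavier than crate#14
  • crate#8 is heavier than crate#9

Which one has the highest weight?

crate#12

Chaining downward from crate#12: directly below it, crate#9, crate#13, crate#17; then crate#1, crate#18, crate#20, crate#8, crate#21, crate#10; then crate#6, crate#3, crate#4, crate#15; then crate#14, crate#2.
That covers every other element, and nothing is given above crate#12, so crate#12 is the highest weight.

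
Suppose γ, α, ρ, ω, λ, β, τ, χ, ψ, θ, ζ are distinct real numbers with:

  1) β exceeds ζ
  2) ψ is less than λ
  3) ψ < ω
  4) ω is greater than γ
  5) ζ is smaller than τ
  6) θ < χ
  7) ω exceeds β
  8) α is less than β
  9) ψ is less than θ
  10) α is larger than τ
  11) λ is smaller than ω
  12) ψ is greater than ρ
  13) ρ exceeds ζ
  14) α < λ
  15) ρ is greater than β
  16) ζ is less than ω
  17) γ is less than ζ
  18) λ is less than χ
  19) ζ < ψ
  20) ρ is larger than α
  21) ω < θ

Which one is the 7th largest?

Chaining the given pairs: γ < ζ < τ < α < β < ρ < ψ < λ < ω < θ < χ.
Counting 7 from the largest end gives β.

β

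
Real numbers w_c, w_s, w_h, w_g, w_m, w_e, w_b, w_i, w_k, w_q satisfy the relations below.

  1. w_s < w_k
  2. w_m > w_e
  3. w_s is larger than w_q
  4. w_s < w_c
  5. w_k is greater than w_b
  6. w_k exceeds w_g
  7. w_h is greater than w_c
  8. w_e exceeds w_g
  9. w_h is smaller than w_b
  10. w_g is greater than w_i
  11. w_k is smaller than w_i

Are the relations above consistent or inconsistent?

Chaining the given relations yields w_k < w_i < w_g, so w_k < w_g. But one relation states w_g < w_k. These cannot both hold.

inconsistent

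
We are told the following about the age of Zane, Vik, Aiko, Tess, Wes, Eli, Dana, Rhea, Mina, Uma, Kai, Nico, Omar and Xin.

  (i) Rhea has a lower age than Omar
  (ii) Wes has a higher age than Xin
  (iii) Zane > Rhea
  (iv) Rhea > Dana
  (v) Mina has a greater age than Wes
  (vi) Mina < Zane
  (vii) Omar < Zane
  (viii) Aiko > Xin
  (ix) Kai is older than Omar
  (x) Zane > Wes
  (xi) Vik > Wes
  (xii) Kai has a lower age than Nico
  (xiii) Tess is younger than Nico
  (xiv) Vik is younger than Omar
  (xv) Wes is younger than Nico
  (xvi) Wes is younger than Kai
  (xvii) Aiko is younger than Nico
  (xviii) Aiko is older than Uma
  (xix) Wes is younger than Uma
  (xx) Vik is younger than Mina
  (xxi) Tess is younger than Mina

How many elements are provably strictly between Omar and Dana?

The relations place Dana below Omar. An element lies strictly between them when it is forced above Dana and also forced below Omar.
Above Dana: {Rhea, Zane, Kai, Nico}. Below Omar: {Xin, Wes, Vik, Rhea}.
Intersection: {Rhea} — 1.

1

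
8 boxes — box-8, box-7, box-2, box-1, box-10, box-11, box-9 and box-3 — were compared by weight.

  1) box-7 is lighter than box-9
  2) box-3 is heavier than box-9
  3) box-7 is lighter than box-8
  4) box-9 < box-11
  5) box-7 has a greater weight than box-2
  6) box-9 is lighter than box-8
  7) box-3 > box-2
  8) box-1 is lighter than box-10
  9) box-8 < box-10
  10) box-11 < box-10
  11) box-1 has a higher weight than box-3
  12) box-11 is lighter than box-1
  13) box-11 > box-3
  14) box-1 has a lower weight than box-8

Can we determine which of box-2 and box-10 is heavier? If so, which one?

box-10

box-2 < box-7 and box-7 < box-9 give box-2 < box-9.
With box-9 < box-3: box-2 < box-7 < box-9 < box-3.
Then box-3 < box-11 extends the chain to box-11.
With box-11 < box-1: box-2 < box-7 < box-9 < box-3 < box-11 < box-1.
With box-1 < box-8: box-2 < box-7 < box-9 < box-3 < box-11 < box-1 < box-8.
With box-8 < box-10: box-2 < box-7 < box-9 < box-3 < box-11 < box-1 < box-8 < box-10.
So box-10 is heavier.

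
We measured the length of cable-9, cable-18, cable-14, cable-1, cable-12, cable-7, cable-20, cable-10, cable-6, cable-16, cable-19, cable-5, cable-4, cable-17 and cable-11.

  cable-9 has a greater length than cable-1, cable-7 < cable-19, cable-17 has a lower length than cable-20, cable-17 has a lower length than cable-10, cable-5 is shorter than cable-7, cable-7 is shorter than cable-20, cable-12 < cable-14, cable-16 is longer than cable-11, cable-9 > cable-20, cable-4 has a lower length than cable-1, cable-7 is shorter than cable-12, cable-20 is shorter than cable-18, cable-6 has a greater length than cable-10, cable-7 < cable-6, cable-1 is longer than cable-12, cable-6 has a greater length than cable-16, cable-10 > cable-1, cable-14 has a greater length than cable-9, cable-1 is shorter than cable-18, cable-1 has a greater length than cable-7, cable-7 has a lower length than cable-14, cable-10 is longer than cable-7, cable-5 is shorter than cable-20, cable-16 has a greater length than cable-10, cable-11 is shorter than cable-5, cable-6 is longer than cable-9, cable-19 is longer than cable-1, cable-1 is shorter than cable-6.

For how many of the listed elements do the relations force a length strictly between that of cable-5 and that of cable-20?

The relations place cable-5 below cable-20. An element lies strictly between them when it is forced above cable-5 and also forced below cable-20.
Above cable-5: {cable-7, cable-12, cable-1, cable-10, cable-9, cable-18, cable-14, cable-16, cable-19, cable-6}. Below cable-20: {cable-11, cable-17, cable-7}.
Intersection: {cable-7} — 1.

1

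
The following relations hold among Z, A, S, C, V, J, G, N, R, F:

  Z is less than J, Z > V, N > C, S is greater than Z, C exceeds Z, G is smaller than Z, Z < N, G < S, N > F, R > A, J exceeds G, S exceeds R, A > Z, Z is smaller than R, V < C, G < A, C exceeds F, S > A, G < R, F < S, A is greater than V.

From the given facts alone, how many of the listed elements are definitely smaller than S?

6

The elements the relations force below S are G, V, Z, F, A, R — no chain reaches any other.
That is 6.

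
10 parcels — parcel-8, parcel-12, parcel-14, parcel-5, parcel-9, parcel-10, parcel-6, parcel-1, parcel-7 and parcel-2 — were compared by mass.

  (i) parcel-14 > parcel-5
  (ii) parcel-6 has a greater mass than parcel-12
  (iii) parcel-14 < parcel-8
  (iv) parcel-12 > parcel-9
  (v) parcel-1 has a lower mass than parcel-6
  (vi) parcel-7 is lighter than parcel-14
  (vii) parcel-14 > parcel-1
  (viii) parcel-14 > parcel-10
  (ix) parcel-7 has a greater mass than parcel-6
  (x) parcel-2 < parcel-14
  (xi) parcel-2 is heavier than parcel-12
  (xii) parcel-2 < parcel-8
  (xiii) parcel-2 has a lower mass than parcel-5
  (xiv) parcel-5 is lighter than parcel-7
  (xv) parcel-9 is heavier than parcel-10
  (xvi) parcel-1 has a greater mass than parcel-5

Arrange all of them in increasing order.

parcel-10 < parcel-9 < parcel-12 < parcel-2 < parcel-5 < parcel-1 < parcel-6 < parcel-7 < parcel-14 < parcel-8

Each adjacent pair is fixed by a given relation: parcel-10 < parcel-9; parcel-9 < parcel-12; parcel-12 < parcel-2; parcel-2 < parcel-5; parcel-5 < parcel-1; parcel-1 < parcel-6; parcel-6 < parcel-7; parcel-7 < parcel-14; parcel-14 < parcel-8. Chaining them end to end gives the full order.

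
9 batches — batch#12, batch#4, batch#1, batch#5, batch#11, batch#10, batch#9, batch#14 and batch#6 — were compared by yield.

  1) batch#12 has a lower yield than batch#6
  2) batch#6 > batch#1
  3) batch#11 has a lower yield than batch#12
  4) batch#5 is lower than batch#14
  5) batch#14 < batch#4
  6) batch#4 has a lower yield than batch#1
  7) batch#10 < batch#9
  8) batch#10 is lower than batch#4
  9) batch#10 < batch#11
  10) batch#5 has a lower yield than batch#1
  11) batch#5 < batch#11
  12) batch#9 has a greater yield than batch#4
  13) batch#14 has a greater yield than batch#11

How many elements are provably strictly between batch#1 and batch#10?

Chaining upward from batch#10 reaches: batch#11, batch#14, batch#12, batch#4, batch#6, batch#9.
Chaining downward from batch#1 reaches: batch#5, batch#11, batch#14, batch#4.
Strictly between batch#10 and batch#1 are those in both lists: batch#11, batch#14, batch#4 — 3 elements.

3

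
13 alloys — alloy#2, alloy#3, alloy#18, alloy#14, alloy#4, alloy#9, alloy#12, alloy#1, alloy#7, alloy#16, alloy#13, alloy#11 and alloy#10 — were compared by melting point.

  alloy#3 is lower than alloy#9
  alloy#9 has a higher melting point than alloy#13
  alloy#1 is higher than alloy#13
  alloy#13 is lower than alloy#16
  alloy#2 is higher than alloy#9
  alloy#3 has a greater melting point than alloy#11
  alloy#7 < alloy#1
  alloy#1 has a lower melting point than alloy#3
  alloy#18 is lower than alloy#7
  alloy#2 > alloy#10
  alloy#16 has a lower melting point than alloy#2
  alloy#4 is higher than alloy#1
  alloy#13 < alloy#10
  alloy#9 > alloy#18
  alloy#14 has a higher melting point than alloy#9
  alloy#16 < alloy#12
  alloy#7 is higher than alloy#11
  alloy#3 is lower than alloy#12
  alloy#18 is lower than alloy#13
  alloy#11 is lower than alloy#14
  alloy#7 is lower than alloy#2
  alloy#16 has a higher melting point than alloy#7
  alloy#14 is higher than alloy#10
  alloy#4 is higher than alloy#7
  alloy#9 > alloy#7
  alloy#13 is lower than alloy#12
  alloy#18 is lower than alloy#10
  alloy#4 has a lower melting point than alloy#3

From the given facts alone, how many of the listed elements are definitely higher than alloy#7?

8

From alloy#7 the given relations immediately reach alloy#1, alloy#4, alloy#16, alloy#9, alloy#2.
From those, alloy#3, alloy#14, alloy#12 — 8 in total.
No other element is forced above alloy#7 by the given relations, so the count is 8.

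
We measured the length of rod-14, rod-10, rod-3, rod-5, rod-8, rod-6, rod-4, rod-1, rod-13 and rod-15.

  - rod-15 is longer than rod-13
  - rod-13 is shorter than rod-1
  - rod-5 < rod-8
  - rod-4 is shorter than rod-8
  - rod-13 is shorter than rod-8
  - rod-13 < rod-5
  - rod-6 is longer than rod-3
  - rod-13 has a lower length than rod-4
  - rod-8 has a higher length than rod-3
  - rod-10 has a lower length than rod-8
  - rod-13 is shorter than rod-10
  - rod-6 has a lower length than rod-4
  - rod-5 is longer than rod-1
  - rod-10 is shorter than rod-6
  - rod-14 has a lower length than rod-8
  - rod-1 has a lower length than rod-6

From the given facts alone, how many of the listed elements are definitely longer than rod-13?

7

From rod-13 the given relations immediately reach rod-1, rod-15, rod-5, rod-10, rod-4, rod-8.
From those, rod-6 — 7 in total.
Nothing else is reachable above rod-13; 7 in all.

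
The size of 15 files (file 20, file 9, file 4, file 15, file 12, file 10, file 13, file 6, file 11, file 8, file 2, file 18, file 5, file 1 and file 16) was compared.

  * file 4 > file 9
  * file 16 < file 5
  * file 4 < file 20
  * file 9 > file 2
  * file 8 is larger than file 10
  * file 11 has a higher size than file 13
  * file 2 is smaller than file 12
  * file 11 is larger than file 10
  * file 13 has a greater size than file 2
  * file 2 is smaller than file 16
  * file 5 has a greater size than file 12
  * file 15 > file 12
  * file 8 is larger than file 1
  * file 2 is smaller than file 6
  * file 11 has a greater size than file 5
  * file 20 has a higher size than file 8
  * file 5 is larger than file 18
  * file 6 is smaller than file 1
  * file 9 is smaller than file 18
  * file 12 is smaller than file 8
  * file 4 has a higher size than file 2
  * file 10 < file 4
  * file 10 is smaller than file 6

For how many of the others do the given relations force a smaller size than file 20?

From file 20 the given relations immediately reach file 4, file 8.
From those, file 2, file 12, file 9, file 10, file 1 — 7 in total.
From those, file 6 — 8 in total.
No other element is forced below file 20 by the given relations, so the count is 8.

8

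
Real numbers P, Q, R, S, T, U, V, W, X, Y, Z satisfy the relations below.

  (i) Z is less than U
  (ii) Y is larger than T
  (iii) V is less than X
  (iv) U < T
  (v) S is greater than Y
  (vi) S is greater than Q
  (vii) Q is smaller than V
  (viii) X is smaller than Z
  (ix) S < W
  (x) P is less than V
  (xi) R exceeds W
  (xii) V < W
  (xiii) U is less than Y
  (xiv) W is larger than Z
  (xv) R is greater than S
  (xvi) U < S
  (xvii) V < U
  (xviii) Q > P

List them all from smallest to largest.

Nothing is placed below P, so it is least; from there P < Q; Q < V; V < X; X < Z; Z < U; U < T; T < Y; Y < S; S < W; W < R, each given directly.

P < Q < V < X < Z < U < T < Y < S < W < R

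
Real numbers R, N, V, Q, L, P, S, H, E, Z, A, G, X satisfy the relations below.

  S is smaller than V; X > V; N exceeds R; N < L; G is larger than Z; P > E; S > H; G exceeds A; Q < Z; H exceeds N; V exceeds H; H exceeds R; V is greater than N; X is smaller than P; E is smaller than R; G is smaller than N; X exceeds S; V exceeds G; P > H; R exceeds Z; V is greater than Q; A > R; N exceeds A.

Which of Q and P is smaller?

Link the given pairs in sequence: Q < Z; Z < R; R < A; A < G; G < N; N < H; H < S; S < V; V < X; X < P.
Chaining these gives Q < Z < R < A < G < N < H < S < V < X < P.
So Q < P; Q is the smaller of the two.

Q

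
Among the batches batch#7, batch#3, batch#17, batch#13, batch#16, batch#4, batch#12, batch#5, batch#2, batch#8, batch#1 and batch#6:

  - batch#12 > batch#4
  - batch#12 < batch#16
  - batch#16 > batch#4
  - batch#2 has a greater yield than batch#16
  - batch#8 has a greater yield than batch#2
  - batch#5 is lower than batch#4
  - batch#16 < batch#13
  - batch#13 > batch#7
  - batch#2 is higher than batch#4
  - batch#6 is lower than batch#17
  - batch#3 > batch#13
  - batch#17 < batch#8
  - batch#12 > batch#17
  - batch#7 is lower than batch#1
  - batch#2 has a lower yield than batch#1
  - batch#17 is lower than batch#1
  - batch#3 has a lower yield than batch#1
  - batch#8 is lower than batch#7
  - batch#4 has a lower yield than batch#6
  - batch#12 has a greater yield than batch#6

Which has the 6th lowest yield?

batch#16

The consecutive relations fix a unique order: batch#5 < batch#4 < batch#6 < batch#17 < batch#12 < batch#16 < batch#2 < batch#8 < batch#7 < batch#13 < batch#3 < batch#1.
The 6th smallest is batch#16.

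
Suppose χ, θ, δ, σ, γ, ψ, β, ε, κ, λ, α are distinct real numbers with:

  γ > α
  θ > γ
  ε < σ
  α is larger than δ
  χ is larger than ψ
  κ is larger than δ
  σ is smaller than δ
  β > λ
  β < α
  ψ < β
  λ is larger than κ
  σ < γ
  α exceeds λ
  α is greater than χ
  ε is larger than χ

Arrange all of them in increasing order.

Nothing is placed below ψ, so it is least; from there ψ < χ; χ < ε; ε < σ; σ < δ; δ < κ; κ < λ; λ < β; β < α; α < γ; γ < θ, each given directly.

ψ < χ < ε < σ < δ < κ < λ < β < α < γ < θ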